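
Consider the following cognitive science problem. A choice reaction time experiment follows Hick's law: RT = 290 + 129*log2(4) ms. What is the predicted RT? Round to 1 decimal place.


RT = 290 + 129 * log2(4)
log2(4) = 2.0
RT = 290 + 129 * 2.0
= 290 + 258.0
= 548.0 ms


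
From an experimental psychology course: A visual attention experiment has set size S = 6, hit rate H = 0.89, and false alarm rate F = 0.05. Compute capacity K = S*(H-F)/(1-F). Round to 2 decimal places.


K = S * (H - F) / (1 - F)
H - F = 0.84
1 - F = 0.95
K = 6 * 0.84 / 0.95
= 5.31


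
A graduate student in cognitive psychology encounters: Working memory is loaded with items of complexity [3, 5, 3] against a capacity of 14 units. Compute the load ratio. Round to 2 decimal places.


Total complexity = 3 + 5 + 3 = 11
Load = total / capacity = 11 / 14
= 0.79


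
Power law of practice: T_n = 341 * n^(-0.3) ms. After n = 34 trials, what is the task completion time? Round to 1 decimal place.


T_n = 341 * 34^(-0.3)
34^(-0.3) = 0.347181
T_n = 341 * 0.347181
= 118.4 ms


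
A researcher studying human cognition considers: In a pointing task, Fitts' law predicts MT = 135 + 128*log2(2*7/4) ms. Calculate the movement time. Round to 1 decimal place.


MT = 135 + 128 * log2(2*7/4)
2D/W = 3.5
log2(3.5) = 1.8074
MT = 135 + 128 * 1.8074
= 366.3 ms


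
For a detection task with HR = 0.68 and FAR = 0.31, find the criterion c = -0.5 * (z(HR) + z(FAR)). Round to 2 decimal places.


c = -0.5 * (z(HR) + z(FAR))
z(0.68) = 0.4677
z(0.31) = -0.4959
c = -0.5 * (0.4677 + -0.4959)
= -0.5 * -0.0282
= 0.01


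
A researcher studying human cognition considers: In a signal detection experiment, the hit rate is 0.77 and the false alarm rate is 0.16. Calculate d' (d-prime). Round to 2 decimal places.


d' = z(HR) - z(FAR)
z(0.77) = 0.7388
z(0.16) = -0.9945
d' = 0.7388 - -0.9945
= 1.73


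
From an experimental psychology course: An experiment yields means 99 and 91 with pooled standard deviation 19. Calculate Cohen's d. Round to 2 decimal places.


Cohen's d = (M1 - M2) / S_pooled
= (99 - 91) / 19
= 8 / 19
= 0.42


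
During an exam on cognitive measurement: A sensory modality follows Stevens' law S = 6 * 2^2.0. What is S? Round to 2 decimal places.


S = 6 * 2^2.0
2^2.0 = 4.0
S = 6 * 4.0
= 24.00


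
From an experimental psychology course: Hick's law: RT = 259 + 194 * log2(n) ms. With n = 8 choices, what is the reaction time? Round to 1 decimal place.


RT = 259 + 194 * log2(8)
log2(8) = 3.0
RT = 259 + 194 * 3.0
= 259 + 582.0
= 841.0 ms


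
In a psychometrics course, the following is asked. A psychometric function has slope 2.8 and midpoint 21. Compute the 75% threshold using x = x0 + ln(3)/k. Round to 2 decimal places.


At P = 0.75: 0.75 = 1/(1 + e^(-k*(x-x0)))
Solving: e^(-k*(x-x0)) = 1/3
x = x0 + ln(3)/k
ln(3) = 1.0986
x = 21 + 1.0986/2.8
= 21 + 0.3924
= 21.39


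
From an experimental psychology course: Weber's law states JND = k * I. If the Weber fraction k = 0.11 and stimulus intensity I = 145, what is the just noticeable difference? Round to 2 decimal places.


JND = k * I
JND = 0.11 * 145
= 15.95


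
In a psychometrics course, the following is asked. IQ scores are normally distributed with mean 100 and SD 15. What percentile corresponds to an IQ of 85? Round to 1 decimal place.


z = (IQ - mean) / SD
z = (85 - 100) / 15 = -1.0
Percentile = Phi(-1.0) * 100
Phi(-1.0) = 0.158655
= 15.9


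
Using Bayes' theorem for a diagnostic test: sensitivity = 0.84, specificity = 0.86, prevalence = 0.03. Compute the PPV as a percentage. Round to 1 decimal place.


PPV = (sens * prev) / (sens * prev + (1-spec) * (1-prev))
Numerator = 0.84 * 0.03 = 0.0252
P(positive and no disease) = (1 - spec) * (1 - prev) = (1 - 0.86) * (1 - 0.03) = 0.1358
Denominator = 0.0252 + 0.1358 = 0.161
PPV = 0.0252 / 0.161 = 0.156522
As percentage = 15.7


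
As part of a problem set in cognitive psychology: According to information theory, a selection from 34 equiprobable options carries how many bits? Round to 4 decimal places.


H = log2(n)
H = log2(34)
= 5.0875


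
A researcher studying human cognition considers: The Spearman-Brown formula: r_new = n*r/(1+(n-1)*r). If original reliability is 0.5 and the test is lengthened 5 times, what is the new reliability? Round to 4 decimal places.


r_new = n*r / (1 + (n-1)*r)
Numerator = 5 * 0.5 = 2.5
Denominator = 1 + 4 * 0.5 = 3.0
r_new = 2.5 / 3.0
= 0.8333


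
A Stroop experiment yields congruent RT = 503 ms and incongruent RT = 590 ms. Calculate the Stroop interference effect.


Stroop effect = RT(incongruent) - RT(congruent)
= 590 - 503
= 87 ms


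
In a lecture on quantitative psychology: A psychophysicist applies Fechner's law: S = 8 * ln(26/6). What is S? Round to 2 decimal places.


S = 8 * ln(26/6)
I/I0 = 4.333333
ln(4.333333) = 1.4663
S = 8 * 1.4663
= 11.73


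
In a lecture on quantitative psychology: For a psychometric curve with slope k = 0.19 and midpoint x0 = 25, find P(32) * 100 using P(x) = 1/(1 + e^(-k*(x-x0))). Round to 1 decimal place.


P(x) = 1/(1 + e^(-0.19*(32 - 25)))
Exponent = -0.19 * 7 = -1.33
e^(-1.33) = 0.264477
P = 1/(1 + 0.264477) = 0.790841
Percentage = 79.1


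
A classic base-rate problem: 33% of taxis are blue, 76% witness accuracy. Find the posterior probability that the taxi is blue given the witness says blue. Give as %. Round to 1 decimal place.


P(blue | says blue) = P(says blue | blue)*P(blue) / [P(says blue | blue)*P(blue) + P(says blue | not blue)*P(not blue)]
Numerator = 0.76 * 0.33 = 0.2508
False identification = 0.24 * 0.67 = 0.1608
P = 0.2508 / (0.2508 + 0.1608)
= 0.2508 / 0.4116
As percentage = 60.9


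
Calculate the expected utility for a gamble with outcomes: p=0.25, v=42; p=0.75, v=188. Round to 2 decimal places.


EU = sum(p_i * v_i)
0.25 * 42 = 10.5
0.75 * 188 = 141.0
EU = 10.5 + 141.0
= 151.50


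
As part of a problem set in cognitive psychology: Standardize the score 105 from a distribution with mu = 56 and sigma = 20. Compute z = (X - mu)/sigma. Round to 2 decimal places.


z = (X - mu) / sigma
= (105 - 56) / 20
= 49 / 20
= 2.45


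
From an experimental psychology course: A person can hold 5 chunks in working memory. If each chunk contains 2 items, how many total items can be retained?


Total items = chunks * items_per_chunk
= 5 * 2
= 10


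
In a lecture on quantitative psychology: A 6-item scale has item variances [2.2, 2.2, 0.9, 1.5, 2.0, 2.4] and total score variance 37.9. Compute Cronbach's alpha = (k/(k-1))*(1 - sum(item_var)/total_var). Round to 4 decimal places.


alpha = (k/(k-1)) * (1 - sum(s_i^2)/s_total^2)
sum(item variances) = 11.2
k/(k-1) = 6/5 = 1.2
1 - 11.2/37.9 = 1 - 0.295515 = 0.704485
alpha = 1.2 * 0.704485
= 0.8454


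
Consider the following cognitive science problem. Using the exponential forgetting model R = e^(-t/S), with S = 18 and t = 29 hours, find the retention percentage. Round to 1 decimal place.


R = e^(-t/S)
-t/S = -29/18 = -1.611111
R = e^(-1.611111) = 0.199666
Percentage = 0.199666 * 100
= 20.0


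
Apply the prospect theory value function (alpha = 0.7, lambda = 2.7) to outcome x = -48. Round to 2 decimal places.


Since x = -48 < 0, use v(x) = -lambda*(-x)^alpha
(-x) = 48
48^0.7 = 15.0269
v(-48) = -2.7 * 15.0269
= -40.57


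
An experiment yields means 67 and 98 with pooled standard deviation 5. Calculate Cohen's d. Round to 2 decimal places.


Cohen's d = (M1 - M2) / S_pooled
= (67 - 98) / 5
= -31 / 5
= -6.20


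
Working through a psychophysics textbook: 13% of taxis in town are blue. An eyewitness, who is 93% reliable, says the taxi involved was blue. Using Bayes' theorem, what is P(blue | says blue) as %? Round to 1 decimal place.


P(blue | says blue) = P(says blue | blue)*P(blue) / [P(says blue | blue)*P(blue) + P(says blue | not blue)*P(not blue)]
Numerator = 0.93 * 0.13 = 0.1209
False identification = 0.07 * 0.87 = 0.0609
P = 0.1209 / (0.1209 + 0.0609)
= 0.1209 / 0.1818
As percentage = 66.5


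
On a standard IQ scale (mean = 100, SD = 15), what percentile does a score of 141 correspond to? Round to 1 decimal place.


z = (IQ - mean) / SD
z = (141 - 100) / 15 = 2.7333
Percentile = Phi(2.7333) * 100
Phi(2.7333) = 0.996865
= 99.7


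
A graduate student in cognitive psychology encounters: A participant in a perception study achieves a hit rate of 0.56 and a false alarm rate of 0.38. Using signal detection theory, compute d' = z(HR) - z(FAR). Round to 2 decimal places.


d' = z(HR) - z(FAR)
z(0.56) = 0.151
z(0.38) = -0.3055
d' = 0.151 - -0.3055
= 0.46


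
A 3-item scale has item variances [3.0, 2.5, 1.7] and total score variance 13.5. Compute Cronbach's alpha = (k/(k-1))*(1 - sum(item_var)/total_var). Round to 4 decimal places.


alpha = (k/(k-1)) * (1 - sum(s_i^2)/s_total^2)
sum(item variances) = 7.2
k/(k-1) = 3/2 = 1.5
1 - 7.2/13.5 = 1 - 0.533333 = 0.466667
alpha = 1.5 * 0.466667
= 0.7000


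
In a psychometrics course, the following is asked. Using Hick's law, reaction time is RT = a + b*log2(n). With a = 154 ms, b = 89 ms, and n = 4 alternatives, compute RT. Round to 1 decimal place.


RT = 154 + 89 * log2(4)
log2(4) = 2.0
RT = 154 + 89 * 2.0
= 154 + 178.0
= 332.0 ms


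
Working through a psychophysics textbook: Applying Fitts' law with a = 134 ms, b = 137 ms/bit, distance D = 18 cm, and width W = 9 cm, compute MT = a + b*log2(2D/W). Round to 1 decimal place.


MT = 134 + 137 * log2(2*18/9)
2D/W = 4.0
log2(4.0) = 2.0
MT = 134 + 137 * 2.0
= 408.0 ms


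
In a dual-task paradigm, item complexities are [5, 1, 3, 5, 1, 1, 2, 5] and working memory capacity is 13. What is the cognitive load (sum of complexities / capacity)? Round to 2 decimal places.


Total complexity = 5 + 1 + 3 + 5 + 1 + 1 + 2 + 5 = 23
Load = total / capacity = 23 / 13
= 1.77


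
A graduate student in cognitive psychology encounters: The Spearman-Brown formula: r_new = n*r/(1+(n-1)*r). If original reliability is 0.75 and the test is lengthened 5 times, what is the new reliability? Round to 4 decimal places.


r_new = n*r / (1 + (n-1)*r)
Numerator = 5 * 0.75 = 3.75
Denominator = 1 + 4 * 0.75 = 4.0
r_new = 3.75 / 4.0
= 0.9375


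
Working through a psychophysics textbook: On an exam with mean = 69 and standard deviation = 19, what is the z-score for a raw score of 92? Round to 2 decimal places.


z = (X - mu) / sigma
= (92 - 69) / 19
= 23 / 19
= 1.21


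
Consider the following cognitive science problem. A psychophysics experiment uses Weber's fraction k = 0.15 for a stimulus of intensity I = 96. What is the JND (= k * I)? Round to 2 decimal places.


JND = k * I
JND = 0.15 * 96
= 14.40


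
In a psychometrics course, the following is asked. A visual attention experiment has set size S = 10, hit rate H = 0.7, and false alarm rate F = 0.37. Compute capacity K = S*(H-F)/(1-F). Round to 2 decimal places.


K = S * (H - F) / (1 - F)
H - F = 0.33
1 - F = 0.63
K = 10 * 0.33 / 0.63
= 5.24


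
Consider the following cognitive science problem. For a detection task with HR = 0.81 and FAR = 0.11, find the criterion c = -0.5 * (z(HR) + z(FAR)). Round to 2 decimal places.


c = -0.5 * (z(HR) + z(FAR))
z(0.81) = 0.8779
z(0.11) = -1.2265
c = -0.5 * (0.8779 + -1.2265)
= -0.5 * -0.3486
= 0.17


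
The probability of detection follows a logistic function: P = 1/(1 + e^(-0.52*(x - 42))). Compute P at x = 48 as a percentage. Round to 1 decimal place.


P(x) = 1/(1 + e^(-0.52*(48 - 42)))
Exponent = -0.52 * 6 = -3.12
e^(-3.12) = 0.044157
P = 1/(1 + 0.044157) = 0.95771
Percentage = 95.8


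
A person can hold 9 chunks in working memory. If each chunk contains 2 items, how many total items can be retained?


Total items = chunks * items_per_chunk
= 9 * 2
= 18


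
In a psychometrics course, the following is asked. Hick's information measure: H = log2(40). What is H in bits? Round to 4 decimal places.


H = log2(n)
H = log2(40)
= 5.3219


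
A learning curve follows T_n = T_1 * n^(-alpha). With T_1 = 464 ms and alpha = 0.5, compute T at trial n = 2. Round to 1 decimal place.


T_n = 464 * 2^(-0.5)
2^(-0.5) = 0.707107
T_n = 464 * 0.707107
= 328.1 ms


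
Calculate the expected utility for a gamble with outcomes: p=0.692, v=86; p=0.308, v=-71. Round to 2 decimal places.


EU = sum(p_i * v_i)
0.692 * 86 = 59.512
0.308 * -71 = -21.868
EU = 59.512 + -21.868
= 37.64


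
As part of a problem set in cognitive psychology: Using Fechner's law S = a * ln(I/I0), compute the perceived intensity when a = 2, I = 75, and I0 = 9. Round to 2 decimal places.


S = 2 * ln(75/9)
I/I0 = 8.333333
ln(8.333333) = 2.1203
S = 2 * 2.1203
= 4.24


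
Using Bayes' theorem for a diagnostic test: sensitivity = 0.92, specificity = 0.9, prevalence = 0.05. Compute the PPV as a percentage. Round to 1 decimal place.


PPV = (sens * prev) / (sens * prev + (1-spec) * (1-prev))
Numerator = 0.92 * 0.05 = 0.046
P(positive and no disease) = (1 - spec) * (1 - prev) = (1 - 0.9) * (1 - 0.05) = 0.095
Denominator = 0.046 + 0.095 = 0.141
PPV = 0.046 / 0.141 = 0.326241
As percentage = 32.6


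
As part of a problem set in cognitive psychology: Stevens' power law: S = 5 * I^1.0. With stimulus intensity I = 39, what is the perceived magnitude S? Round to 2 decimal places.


S = 5 * 39^1.0
39^1.0 = 39.0
S = 5 * 39.0
= 195.00


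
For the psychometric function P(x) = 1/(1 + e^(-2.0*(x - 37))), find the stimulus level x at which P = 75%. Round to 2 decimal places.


At P = 0.75: 0.75 = 1/(1 + e^(-k*(x-x0)))
Solving: e^(-k*(x-x0)) = 1/3
x = x0 + ln(3)/k
ln(3) = 1.0986
x = 37 + 1.0986/2.0
= 37 + 0.5493
= 37.55


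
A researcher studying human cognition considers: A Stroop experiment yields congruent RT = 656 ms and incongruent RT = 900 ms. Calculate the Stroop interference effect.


Stroop effect = RT(incongruent) - RT(congruent)
= 900 - 656
= 244 ms


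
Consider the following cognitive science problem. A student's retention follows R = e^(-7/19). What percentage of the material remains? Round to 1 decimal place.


R = e^(-t/S)
-t/S = -7/19 = -0.368421
R = e^(-0.368421) = 0.691826
Percentage = 0.691826 * 100
= 69.2


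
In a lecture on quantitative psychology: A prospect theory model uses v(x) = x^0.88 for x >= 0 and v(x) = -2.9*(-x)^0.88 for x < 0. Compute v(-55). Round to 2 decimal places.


Since x = -55 < 0, use v(x) = -lambda*(-x)^alpha
(-x) = 55
55^0.88 = 34.0032
v(-55) = -2.9 * 34.0032
= -98.61


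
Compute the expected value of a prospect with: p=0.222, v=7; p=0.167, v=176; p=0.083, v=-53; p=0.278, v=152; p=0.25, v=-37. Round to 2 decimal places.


EU = sum(p_i * v_i)
0.222 * 7 = 1.554
0.167 * 176 = 29.392
0.083 * -53 = -4.399
0.278 * 152 = 42.256
0.25 * -37 = -9.25
EU = 1.554 + 29.392 + -4.399 + 42.256 + -9.25
= 59.55


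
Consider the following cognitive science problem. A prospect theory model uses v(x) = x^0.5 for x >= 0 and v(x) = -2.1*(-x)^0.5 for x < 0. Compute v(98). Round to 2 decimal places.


Since x = 98 >= 0, use v(x) = x^0.5
98^0.5 = 9.8995
v(98) = 9.90


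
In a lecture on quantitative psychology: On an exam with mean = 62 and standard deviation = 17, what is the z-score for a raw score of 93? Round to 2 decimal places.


z = (X - mu) / sigma
= (93 - 62) / 17
= 31 / 17
= 1.82


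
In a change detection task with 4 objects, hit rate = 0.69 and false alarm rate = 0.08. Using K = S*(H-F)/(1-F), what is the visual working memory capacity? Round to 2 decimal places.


K = S * (H - F) / (1 - F)
H - F = 0.61
1 - F = 0.92
K = 4 * 0.61 / 0.92
= 2.65


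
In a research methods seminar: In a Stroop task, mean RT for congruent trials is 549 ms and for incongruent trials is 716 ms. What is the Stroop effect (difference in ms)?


Stroop effect = RT(incongruent) - RT(congruent)
= 716 - 549
= 167 ms


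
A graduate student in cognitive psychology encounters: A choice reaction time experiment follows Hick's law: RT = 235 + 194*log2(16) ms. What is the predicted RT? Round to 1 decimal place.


RT = 235 + 194 * log2(16)
log2(16) = 4.0
RT = 235 + 194 * 4.0
= 235 + 776.0
= 1011.0 ms


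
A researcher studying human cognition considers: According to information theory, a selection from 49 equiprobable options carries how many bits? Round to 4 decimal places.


H = log2(n)
H = log2(49)
= 5.6147


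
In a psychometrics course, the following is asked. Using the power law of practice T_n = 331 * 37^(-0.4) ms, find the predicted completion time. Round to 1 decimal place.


T_n = 331 * 37^(-0.4)
37^(-0.4) = 0.235895
T_n = 331 * 0.235895
= 78.1 ms


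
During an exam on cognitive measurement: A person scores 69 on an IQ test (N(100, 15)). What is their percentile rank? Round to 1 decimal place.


z = (IQ - mean) / SD
z = (69 - 100) / 15 = -2.0667
Percentile = Phi(-2.0667) * 100
Phi(-2.0667) = 0.019381
= 1.9


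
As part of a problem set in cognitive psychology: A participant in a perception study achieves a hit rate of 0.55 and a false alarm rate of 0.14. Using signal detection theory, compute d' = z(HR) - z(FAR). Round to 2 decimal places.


d' = z(HR) - z(FAR)
z(0.55) = 0.1257
z(0.14) = -1.0803
d' = 0.1257 - -1.0803
= 1.21


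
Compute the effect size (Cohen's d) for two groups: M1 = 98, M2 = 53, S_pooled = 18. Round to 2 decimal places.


Cohen's d = (M1 - M2) / S_pooled
= (98 - 53) / 18
= 45 / 18
= 2.50


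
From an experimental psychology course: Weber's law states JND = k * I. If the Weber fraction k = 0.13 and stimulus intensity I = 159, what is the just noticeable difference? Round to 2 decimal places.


JND = k * I
JND = 0.13 * 159
= 20.67


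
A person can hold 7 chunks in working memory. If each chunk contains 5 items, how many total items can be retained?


Total items = chunks * items_per_chunk
= 7 * 5
= 35


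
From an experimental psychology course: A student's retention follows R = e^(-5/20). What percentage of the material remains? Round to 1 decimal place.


R = e^(-t/S)
-t/S = -5/20 = -0.25
R = e^(-0.25) = 0.778801
Percentage = 0.778801 * 100
= 77.9


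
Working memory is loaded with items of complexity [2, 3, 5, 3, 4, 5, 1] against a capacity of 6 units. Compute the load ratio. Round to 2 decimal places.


Total complexity = 2 + 3 + 5 + 3 + 4 + 5 + 1 = 23
Load = total / capacity = 23 / 6
= 3.83


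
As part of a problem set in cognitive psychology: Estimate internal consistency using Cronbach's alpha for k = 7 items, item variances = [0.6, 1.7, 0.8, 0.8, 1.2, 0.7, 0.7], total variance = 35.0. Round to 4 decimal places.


alpha = (k/(k-1)) * (1 - sum(s_i^2)/s_total^2)
sum(item variances) = 6.5
k/(k-1) = 7/6 = 1.166667
1 - 6.5/35.0 = 1 - 0.185714 = 0.814286
alpha = 1.166667 * 0.814286
= 0.9500


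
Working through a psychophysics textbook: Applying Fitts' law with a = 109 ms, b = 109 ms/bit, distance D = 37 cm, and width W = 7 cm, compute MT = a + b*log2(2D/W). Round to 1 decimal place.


MT = 109 + 109 * log2(2*37/7)
2D/W = 10.571429
log2(10.571429) = 3.4021
MT = 109 + 109 * 3.4021
= 479.8 ms


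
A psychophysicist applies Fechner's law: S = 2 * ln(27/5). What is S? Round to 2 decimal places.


S = 2 * ln(27/5)
I/I0 = 5.4
ln(5.4) = 1.6864
S = 2 * 1.6864
= 3.37


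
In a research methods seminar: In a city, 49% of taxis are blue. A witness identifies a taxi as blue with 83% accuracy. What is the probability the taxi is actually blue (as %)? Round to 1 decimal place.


P(blue | says blue) = P(says blue | blue)*P(blue) / [P(says blue | blue)*P(blue) + P(says blue | not blue)*P(not blue)]
Numerator = 0.83 * 0.49 = 0.4067
False identification = 0.17 * 0.51 = 0.0867
P = 0.4067 / (0.4067 + 0.0867)
= 0.4067 / 0.4934
As percentage = 82.4


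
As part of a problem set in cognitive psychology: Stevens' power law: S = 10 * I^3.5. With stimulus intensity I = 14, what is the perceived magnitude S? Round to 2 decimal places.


S = 10 * 14^3.5
14^3.5 = 10267.1079
S = 10 * 10267.1079
= 102671.08


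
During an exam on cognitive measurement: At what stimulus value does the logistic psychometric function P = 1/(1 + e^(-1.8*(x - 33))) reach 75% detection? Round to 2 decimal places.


At P = 0.75: 0.75 = 1/(1 + e^(-k*(x-x0)))
Solving: e^(-k*(x-x0)) = 1/3
x = x0 + ln(3)/k
ln(3) = 1.0986
x = 33 + 1.0986/1.8
= 33 + 0.6103
= 33.61


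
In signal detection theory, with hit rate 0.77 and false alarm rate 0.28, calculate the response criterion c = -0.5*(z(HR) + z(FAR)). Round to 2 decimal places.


c = -0.5 * (z(HR) + z(FAR))
z(0.77) = 0.7388
z(0.28) = -0.5828
c = -0.5 * (0.7388 + -0.5828)
= -0.5 * 0.156
= -0.08


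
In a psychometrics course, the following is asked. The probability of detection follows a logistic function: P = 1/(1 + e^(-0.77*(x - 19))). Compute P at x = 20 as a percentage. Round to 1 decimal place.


P(x) = 1/(1 + e^(-0.77*(20 - 19)))
Exponent = -0.77 * 1 = -0.77
e^(-0.77) = 0.463013
P = 1/(1 + 0.463013) = 0.683521
Percentage = 68.4


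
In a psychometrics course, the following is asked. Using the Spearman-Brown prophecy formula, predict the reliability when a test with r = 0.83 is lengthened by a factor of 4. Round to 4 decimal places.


r_new = n*r / (1 + (n-1)*r)
Numerator = 4 * 0.83 = 3.32
Denominator = 1 + 3 * 0.83 = 3.49
r_new = 3.32 / 3.49
= 0.9513


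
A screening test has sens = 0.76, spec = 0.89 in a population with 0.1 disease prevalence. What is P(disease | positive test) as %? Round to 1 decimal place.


PPV = (sens * prev) / (sens * prev + (1-spec) * (1-prev))
Numerator = 0.76 * 0.1 = 0.076
P(positive and no disease) = (1 - spec) * (1 - prev) = (1 - 0.89) * (1 - 0.1) = 0.099
Denominator = 0.076 + 0.099 = 0.175
PPV = 0.076 / 0.175 = 0.434286
As percentage = 43.4


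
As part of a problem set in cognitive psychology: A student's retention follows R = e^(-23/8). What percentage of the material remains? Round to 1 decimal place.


R = e^(-t/S)
-t/S = -23/8 = -2.875
R = e^(-2.875) = 0.056416
Percentage = 0.056416 * 100
= 5.6


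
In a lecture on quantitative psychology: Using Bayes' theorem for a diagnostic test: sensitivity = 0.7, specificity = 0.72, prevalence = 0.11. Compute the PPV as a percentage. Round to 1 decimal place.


PPV = (sens * prev) / (sens * prev + (1-spec) * (1-prev))
Numerator = 0.7 * 0.11 = 0.077
P(positive and no disease) = (1 - spec) * (1 - prev) = (1 - 0.72) * (1 - 0.11) = 0.2492
Denominator = 0.077 + 0.2492 = 0.3262
PPV = 0.077 / 0.3262 = 0.236052
As percentage = 23.6


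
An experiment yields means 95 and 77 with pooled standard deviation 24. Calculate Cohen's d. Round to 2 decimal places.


Cohen's d = (M1 - M2) / S_pooled
= (95 - 77) / 24
= 18 / 24
= 0.75


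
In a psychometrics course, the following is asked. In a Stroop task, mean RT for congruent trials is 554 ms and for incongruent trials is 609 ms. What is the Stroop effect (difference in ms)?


Stroop effect = RT(incongruent) - RT(congruent)
= 609 - 554
= 55 ms


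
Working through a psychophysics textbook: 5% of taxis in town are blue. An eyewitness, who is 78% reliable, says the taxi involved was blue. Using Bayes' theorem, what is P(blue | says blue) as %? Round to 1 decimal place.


P(blue | says blue) = P(says blue | blue)*P(blue) / [P(says blue | blue)*P(blue) + P(says blue | not blue)*P(not blue)]
Numerator = 0.78 * 0.05 = 0.039
False identification = 0.22 * 0.95 = 0.209
P = 0.039 / (0.039 + 0.209)
= 0.039 / 0.248
As percentage = 15.7


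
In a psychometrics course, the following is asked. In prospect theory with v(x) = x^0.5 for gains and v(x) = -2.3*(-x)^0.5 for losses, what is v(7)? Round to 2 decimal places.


Since x = 7 >= 0, use v(x) = x^0.5
7^0.5 = 2.6458
v(7) = 2.65


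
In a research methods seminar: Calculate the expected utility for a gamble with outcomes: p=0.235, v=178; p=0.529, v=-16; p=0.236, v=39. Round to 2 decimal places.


EU = sum(p_i * v_i)
0.235 * 178 = 41.83
0.529 * -16 = -8.464
0.236 * 39 = 9.204
EU = 41.83 + -8.464 + 9.204
= 42.57


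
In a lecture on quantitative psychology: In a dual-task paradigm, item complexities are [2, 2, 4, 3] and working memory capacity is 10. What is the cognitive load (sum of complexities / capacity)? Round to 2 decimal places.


Total complexity = 2 + 2 + 4 + 3 = 11
Load = total / capacity = 11 / 10
= 1.10


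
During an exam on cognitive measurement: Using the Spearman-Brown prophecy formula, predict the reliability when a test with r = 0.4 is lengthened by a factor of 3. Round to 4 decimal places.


r_new = n*r / (1 + (n-1)*r)
Numerator = 3 * 0.4 = 1.2
Denominator = 1 + 2 * 0.4 = 1.8
r_new = 1.2 / 1.8
= 0.6667


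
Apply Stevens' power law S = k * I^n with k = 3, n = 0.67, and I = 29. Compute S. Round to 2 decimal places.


S = 3 * 29^0.67
29^0.67 = 9.5457
S = 3 * 9.5457
= 28.64


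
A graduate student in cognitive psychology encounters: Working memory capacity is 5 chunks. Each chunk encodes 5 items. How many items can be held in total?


Total items = chunks * items_per_chunk
= 5 * 5
= 25


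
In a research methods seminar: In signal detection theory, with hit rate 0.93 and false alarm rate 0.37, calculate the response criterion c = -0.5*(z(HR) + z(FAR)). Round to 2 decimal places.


c = -0.5 * (z(HR) + z(FAR))
z(0.93) = 1.4758
z(0.37) = -0.3319
c = -0.5 * (1.4758 + -0.3319)
= -0.5 * 1.1439
= -0.57


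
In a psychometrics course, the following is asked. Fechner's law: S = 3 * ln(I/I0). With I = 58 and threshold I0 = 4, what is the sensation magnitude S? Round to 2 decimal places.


S = 3 * ln(58/4)
I/I0 = 14.5
ln(14.5) = 2.6741
S = 3 * 2.6741
= 8.02


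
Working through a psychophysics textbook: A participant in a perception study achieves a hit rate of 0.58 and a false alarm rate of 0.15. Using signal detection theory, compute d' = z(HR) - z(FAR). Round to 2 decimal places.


d' = z(HR) - z(FAR)
z(0.58) = 0.2019
z(0.15) = -1.0364
d' = 0.2019 - -1.0364
= 1.24


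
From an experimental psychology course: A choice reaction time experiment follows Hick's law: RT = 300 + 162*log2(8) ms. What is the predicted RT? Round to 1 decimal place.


RT = 300 + 162 * log2(8)
log2(8) = 3.0
RT = 300 + 162 * 3.0
= 300 + 486.0
= 786.0 ms


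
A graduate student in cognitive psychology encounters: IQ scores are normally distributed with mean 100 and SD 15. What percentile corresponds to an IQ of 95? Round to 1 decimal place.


z = (IQ - mean) / SD
z = (95 - 100) / 15 = -0.3333
Percentile = Phi(-0.3333) * 100
Phi(-0.3333) = 0.369454
= 36.9


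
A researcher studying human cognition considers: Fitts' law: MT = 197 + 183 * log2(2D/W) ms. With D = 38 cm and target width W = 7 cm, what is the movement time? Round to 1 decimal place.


MT = 197 + 183 * log2(2*38/7)
2D/W = 10.857143
log2(10.857143) = 3.4406
MT = 197 + 183 * 3.4406
= 826.6 ms


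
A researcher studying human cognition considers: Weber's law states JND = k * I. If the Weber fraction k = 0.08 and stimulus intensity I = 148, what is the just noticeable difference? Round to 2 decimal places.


JND = k * I
JND = 0.08 * 148
= 11.84


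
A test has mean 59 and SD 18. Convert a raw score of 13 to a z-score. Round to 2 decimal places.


z = (X - mu) / sigma
= (13 - 59) / 18
= -46 / 18
= -2.56


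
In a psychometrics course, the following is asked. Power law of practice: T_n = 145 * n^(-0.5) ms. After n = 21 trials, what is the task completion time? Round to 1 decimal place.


T_n = 145 * 21^(-0.5)
21^(-0.5) = 0.218218
T_n = 145 * 0.218218
= 31.6 ms


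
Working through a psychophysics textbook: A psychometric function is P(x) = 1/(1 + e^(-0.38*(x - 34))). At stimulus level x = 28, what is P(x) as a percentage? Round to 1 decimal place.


P(x) = 1/(1 + e^(-0.38*(28 - 34)))
Exponent = -0.38 * -6 = 2.28
e^(2.28) = 9.77668
P = 1/(1 + 9.77668) = 0.092793
Percentage = 9.3


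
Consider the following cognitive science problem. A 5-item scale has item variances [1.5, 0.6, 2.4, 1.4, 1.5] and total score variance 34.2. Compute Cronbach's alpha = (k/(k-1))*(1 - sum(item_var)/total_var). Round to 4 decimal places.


alpha = (k/(k-1)) * (1 - sum(s_i^2)/s_total^2)
sum(item variances) = 7.4
k/(k-1) = 5/4 = 1.25
1 - 7.4/34.2 = 1 - 0.216374 = 0.783626
alpha = 1.25 * 0.783626
= 0.9795


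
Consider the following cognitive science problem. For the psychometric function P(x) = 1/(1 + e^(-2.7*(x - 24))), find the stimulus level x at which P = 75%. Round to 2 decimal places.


At P = 0.75: 0.75 = 1/(1 + e^(-k*(x-x0)))
Solving: e^(-k*(x-x0)) = 1/3
x = x0 + ln(3)/k
ln(3) = 1.0986
x = 24 + 1.0986/2.7
= 24 + 0.4069
= 24.41


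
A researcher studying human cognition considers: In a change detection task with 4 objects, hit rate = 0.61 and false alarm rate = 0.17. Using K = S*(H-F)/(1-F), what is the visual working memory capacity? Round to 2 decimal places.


K = S * (H - F) / (1 - F)
H - F = 0.44
1 - F = 0.83
K = 4 * 0.44 / 0.83
= 2.12


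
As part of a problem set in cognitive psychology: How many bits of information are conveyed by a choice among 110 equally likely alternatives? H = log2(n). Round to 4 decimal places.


H = log2(n)
H = log2(110)
= 6.7814


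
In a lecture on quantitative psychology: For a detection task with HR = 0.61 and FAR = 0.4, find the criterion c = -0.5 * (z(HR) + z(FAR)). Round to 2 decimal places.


c = -0.5 * (z(HR) + z(FAR))
z(0.61) = 0.2793
z(0.4) = -0.2533
c = -0.5 * (0.2793 + -0.2533)
= -0.5 * 0.026
= -0.01


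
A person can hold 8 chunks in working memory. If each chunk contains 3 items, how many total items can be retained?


Total items = chunks * items_per_chunk
= 8 * 3
= 24


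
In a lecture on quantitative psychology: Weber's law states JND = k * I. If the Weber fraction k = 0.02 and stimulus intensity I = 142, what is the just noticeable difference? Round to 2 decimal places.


JND = k * I
JND = 0.02 * 142
= 2.84


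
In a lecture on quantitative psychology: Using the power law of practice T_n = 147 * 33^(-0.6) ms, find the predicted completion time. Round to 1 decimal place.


T_n = 147 * 33^(-0.6)
33^(-0.6) = 0.122713
T_n = 147 * 0.122713
= 18.0 ms


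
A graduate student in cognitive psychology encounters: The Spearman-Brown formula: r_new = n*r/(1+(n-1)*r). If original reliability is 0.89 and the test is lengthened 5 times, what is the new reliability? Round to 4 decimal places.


r_new = n*r / (1 + (n-1)*r)
Numerator = 5 * 0.89 = 4.45
Denominator = 1 + 4 * 0.89 = 4.56
r_new = 4.45 / 4.56
= 0.9759


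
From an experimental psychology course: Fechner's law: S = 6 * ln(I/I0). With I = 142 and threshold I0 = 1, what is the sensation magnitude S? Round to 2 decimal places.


S = 6 * ln(142/1)
I/I0 = 142.0
ln(142.0) = 4.9558
S = 6 * 4.9558
= 29.73


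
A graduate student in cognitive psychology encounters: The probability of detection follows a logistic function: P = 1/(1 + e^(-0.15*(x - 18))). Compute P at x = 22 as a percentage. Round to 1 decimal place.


P(x) = 1/(1 + e^(-0.15*(22 - 18)))
Exponent = -0.15 * 4 = -0.6
e^(-0.6) = 0.548812
P = 1/(1 + 0.548812) = 0.645656
Percentage = 64.6


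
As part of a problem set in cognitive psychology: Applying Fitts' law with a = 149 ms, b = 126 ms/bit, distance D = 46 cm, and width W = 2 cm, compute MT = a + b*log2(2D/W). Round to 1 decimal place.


MT = 149 + 126 * log2(2*46/2)
2D/W = 46.0
log2(46.0) = 5.5236
MT = 149 + 126 * 5.5236
= 845.0 ms


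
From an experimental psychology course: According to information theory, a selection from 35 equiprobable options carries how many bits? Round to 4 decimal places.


H = log2(n)
H = log2(35)
= 5.1293


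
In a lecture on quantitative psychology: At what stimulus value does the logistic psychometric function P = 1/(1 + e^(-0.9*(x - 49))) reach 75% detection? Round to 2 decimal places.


At P = 0.75: 0.75 = 1/(1 + e^(-k*(x-x0)))
Solving: e^(-k*(x-x0)) = 1/3
x = x0 + ln(3)/k
ln(3) = 1.0986
x = 49 + 1.0986/0.9
= 49 + 1.2207
= 50.22


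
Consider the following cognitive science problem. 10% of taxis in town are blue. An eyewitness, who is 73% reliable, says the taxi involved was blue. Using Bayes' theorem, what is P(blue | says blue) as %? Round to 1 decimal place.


P(blue | says blue) = P(says blue | blue)*P(blue) / [P(says blue | blue)*P(blue) + P(says blue | not blue)*P(not blue)]
Numerator = 0.73 * 0.1 = 0.073
False identification = 0.27 * 0.9 = 0.243
P = 0.073 / (0.073 + 0.243)
= 0.073 / 0.316
As percentage = 23.1


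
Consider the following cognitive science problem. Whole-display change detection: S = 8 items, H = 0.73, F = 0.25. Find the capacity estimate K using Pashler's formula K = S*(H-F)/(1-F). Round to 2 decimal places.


K = S * (H - F) / (1 - F)
H - F = 0.48
1 - F = 0.75
K = 8 * 0.48 / 0.75
= 5.12


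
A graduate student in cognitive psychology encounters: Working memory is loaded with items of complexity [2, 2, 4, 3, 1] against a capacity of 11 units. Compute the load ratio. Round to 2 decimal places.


Total complexity = 2 + 2 + 4 + 3 + 1 = 12
Load = total / capacity = 12 / 11
= 1.09


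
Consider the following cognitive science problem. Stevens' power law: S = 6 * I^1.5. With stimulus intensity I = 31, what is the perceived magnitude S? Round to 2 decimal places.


S = 6 * 31^1.5
31^1.5 = 172.6007
S = 6 * 172.6007
= 1035.60


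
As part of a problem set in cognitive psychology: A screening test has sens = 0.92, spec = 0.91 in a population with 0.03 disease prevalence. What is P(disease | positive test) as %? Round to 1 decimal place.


PPV = (sens * prev) / (sens * prev + (1-spec) * (1-prev))
Numerator = 0.92 * 0.03 = 0.0276
P(positive and no disease) = (1 - spec) * (1 - prev) = (1 - 0.91) * (1 - 0.03) = 0.0873
Denominator = 0.0276 + 0.0873 = 0.1149
PPV = 0.0276 / 0.1149 = 0.240209
As percentage = 24.0


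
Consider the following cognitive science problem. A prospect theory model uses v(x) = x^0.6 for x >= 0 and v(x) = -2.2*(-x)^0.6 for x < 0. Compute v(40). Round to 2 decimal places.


Since x = 40 >= 0, use v(x) = x^0.6
40^0.6 = 9.1461
v(40) = 9.15


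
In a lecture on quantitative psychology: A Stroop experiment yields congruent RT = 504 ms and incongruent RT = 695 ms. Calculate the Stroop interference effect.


Stroop effect = RT(incongruent) - RT(congruent)
= 695 - 504
= 191 ms


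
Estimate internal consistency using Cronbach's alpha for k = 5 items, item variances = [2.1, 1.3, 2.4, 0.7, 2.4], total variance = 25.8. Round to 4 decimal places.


alpha = (k/(k-1)) * (1 - sum(s_i^2)/s_total^2)
sum(item variances) = 8.9
k/(k-1) = 5/4 = 1.25
1 - 8.9/25.8 = 1 - 0.344961 = 0.655039
alpha = 1.25 * 0.655039
= 0.8188


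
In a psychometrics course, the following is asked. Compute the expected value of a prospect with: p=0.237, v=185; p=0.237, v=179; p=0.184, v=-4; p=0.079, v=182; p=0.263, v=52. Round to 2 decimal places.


EU = sum(p_i * v_i)
0.237 * 185 = 43.845
0.237 * 179 = 42.423
0.184 * -4 = -0.736
0.079 * 182 = 14.378
0.263 * 52 = 13.676
EU = 43.845 + 42.423 + -0.736 + 14.378 + 13.676
= 113.59


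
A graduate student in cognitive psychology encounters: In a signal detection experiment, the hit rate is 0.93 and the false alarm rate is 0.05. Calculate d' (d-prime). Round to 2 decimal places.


d' = z(HR) - z(FAR)
z(0.93) = 1.4758
z(0.05) = -1.6449
d' = 1.4758 - -1.6449
= 3.12


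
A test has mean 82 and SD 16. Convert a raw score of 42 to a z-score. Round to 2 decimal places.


z = (X - mu) / sigma
= (42 - 82) / 16
= -40 / 16
= -2.50


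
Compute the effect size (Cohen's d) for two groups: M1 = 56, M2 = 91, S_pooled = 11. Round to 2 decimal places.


Cohen's d = (M1 - M2) / S_pooled
= (56 - 91) / 11
= -35 / 11
= -3.18


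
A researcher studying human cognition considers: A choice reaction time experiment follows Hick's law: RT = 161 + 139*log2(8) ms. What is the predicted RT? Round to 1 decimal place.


RT = 161 + 139 * log2(8)
log2(8) = 3.0
RT = 161 + 139 * 3.0
= 161 + 417.0
= 578.0 ms


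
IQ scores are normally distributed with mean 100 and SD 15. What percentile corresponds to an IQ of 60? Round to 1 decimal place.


z = (IQ - mean) / SD
z = (60 - 100) / 15 = -2.6667
Percentile = Phi(-2.6667) * 100
Phi(-2.6667) = 0.00383
= 0.4


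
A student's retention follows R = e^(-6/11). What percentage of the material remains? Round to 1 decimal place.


R = e^(-t/S)
-t/S = -6/11 = -0.545455
R = e^(-0.545455) = 0.579578
Percentage = 0.579578 * 100
= 58.0


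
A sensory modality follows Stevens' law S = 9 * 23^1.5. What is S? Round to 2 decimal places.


S = 9 * 23^1.5
23^1.5 = 110.3041
S = 9 * 110.3041
= 992.74


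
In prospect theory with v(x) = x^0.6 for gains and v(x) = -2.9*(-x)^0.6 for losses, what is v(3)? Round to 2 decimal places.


Since x = 3 >= 0, use v(x) = x^0.6
3^0.6 = 1.9332
v(3) = 1.93


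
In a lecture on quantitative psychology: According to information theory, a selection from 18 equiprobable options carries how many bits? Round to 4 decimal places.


H = log2(n)
H = log2(18)
= 4.1699


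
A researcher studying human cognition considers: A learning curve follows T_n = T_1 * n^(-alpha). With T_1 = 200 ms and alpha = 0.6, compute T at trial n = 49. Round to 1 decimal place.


T_n = 200 * 49^(-0.6)
49^(-0.6) = 0.096802
T_n = 200 * 0.096802
= 19.4 ms


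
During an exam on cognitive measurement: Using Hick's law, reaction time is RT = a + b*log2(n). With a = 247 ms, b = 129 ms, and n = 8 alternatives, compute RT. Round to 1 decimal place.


RT = 247 + 129 * log2(8)
log2(8) = 3.0
RT = 247 + 129 * 3.0
= 247 + 387.0
= 634.0 ms


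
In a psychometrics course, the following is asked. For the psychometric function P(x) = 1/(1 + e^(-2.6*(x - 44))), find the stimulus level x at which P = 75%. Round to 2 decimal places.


At P = 0.75: 0.75 = 1/(1 + e^(-k*(x-x0)))
Solving: e^(-k*(x-x0)) = 1/3
x = x0 + ln(3)/k
ln(3) = 1.0986
x = 44 + 1.0986/2.6
= 44 + 0.4225
= 44.42


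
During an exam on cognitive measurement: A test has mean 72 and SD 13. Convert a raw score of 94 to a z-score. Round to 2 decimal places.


z = (X - mu) / sigma
= (94 - 72) / 13
= 22 / 13
= 1.69


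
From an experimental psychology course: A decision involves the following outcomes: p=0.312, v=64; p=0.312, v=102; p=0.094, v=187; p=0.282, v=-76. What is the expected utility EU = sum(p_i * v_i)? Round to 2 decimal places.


EU = sum(p_i * v_i)
0.312 * 64 = 19.968
0.312 * 102 = 31.824
0.094 * 187 = 17.578
0.282 * -76 = -21.432
EU = 19.968 + 31.824 + 17.578 + -21.432
= 47.94


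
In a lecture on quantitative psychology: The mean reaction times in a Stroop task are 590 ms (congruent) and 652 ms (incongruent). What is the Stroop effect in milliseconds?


Stroop effect = RT(incongruent) - RT(congruent)
= 652 - 590
= 62 ms


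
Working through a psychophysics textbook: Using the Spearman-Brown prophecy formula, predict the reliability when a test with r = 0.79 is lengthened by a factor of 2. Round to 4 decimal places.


r_new = n*r / (1 + (n-1)*r)
Numerator = 2 * 0.79 = 1.58
Denominator = 1 + 1 * 0.79 = 1.79
r_new = 1.58 / 1.79
= 0.8827


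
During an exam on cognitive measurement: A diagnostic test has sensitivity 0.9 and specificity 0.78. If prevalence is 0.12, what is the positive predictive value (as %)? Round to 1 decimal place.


PPV = (sens * prev) / (sens * prev + (1-spec) * (1-prev))
Numerator = 0.9 * 0.12 = 0.108
P(positive and no disease) = (1 - spec) * (1 - prev) = (1 - 0.78) * (1 - 0.12) = 0.1936
Denominator = 0.108 + 0.1936 = 0.3016
PPV = 0.108 / 0.3016 = 0.35809
As percentage = 35.8


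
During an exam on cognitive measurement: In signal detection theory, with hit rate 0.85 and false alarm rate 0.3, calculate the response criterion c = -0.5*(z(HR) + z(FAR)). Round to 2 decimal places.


c = -0.5 * (z(HR) + z(FAR))
z(0.85) = 1.0364
z(0.3) = -0.5244
c = -0.5 * (1.0364 + -0.5244)
= -0.5 * 0.512
= -0.26
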